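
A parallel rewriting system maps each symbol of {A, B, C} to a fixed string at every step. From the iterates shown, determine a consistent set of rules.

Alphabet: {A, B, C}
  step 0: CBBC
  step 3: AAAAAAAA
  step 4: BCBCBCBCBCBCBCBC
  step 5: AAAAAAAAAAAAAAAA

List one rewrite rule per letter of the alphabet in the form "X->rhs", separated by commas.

A->BC, B->A, C->A

  step 4 ⇒ step 5: BCBCBCBCBCBCBCBC ⇒ A·A·A·A·A·A·A·A·A·A·A·A·A·A·A·A
    B ↦ A
    C ↦ A
  step 3 ⇒ step 4: AAAAAAAA ⇒ BC·BC·BC·BC·BC·BC·BC·BC
    A ↦ BC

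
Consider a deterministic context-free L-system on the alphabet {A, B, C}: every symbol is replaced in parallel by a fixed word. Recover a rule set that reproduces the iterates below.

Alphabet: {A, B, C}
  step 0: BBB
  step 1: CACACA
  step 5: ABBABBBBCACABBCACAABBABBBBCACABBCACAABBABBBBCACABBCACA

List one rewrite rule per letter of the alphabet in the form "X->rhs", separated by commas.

A->BB, B->CA, C->A

  step 0 ⇒ step 1: BBB ⇒ CA·CA·CA
    B ↦ CA
    A ↦ BB  (constrained at step 1)
    C ↦ A  (constrained at step 1)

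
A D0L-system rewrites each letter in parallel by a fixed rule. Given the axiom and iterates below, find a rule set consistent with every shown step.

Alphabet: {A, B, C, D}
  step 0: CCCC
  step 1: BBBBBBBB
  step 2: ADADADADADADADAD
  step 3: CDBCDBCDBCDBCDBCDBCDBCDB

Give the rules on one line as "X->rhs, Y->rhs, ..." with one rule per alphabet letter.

A->CD, B->AD, C->BB, D->B

  step 2 ⇒ step 3: ADADADADADADADAD ⇒ CD·B·CD·B·CD·B·CD·B·CD·B·CD·B·CD·B·CD·B
    A ↦ CD
    D ↦ B
  step 1 ⇒ step 2: BBBBBBBB ⇒ AD·AD·AD·AD·AD·AD·AD·AD
    B ↦ AD
  step 0 ⇒ step 1: CCCC ⇒ BB·BB·BB·BB
    C ↦ BB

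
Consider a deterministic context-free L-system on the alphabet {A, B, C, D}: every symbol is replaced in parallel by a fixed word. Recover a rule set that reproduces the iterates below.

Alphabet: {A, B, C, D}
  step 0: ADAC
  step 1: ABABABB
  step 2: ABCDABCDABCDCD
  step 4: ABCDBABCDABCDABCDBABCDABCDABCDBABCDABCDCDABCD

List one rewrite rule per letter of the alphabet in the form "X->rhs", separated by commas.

A->AB, B->CD, C->B, D->AB

  step 1 ⇒ step 2: ABABABB ⇒ AB·CD·AB·CD·AB·CD·CD
    A ↦ AB
    B ↦ CD
  step 0 ⇒ step 1: ADAC ⇒ AB·AB·AB·B
    C ↦ B
  step 0 ⇒ step 1: ADAC ⇒ AB·AB·AB·B
    D ↦ AB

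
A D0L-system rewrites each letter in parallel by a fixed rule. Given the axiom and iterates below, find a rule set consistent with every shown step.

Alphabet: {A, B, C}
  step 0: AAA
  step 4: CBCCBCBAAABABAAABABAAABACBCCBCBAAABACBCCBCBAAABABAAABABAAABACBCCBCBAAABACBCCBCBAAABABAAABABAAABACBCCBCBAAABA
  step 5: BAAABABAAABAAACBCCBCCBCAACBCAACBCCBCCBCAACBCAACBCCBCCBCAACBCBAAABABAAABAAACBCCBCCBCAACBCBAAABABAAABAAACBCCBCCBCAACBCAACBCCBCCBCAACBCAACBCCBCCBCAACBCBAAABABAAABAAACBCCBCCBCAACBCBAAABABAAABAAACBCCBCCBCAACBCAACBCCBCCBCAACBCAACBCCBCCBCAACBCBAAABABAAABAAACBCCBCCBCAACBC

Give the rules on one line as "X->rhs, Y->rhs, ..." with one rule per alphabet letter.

  step 4 ⇒ step 5: CBCCBCBAAABABAAABABAAABACBCCBCBAAABACBCCBCBAAABABAAABABAAABACBCCBCBAAABACBCCBCBAAABABAAABABAAABACBCCBCBAAABA ⇒ BA·AA·BA·BA·AA·BA·AA·CBC·CBC·CBC·AA·CBC·AA·CBC·CBC·CBC·AA·CBC·AA·CBC·CBC·CBC·AA·CBC·BA·AA·BA·BA·AA·BA·AA·CBC·CBC·CBC·AA·CBC·BA·AA·BA·BA·AA·BA·AA·CBC·CBC·CBC·AA·CBC·AA·CBC·CBC·CBC·AA·CBC·AA·CBC·CBC·CBC·AA·CBC·BA·AA·BA·BA·AA·BA·AA·CBC·CBC·CBC·AA·CBC·BA·AA·BA·BA·AA·BA·AA·CBC·CBC·CBC·AA·CBC·AA·CBC·CBC·CBC·AA·CBC·AA·CBC·CBC·CBC·AA·CBC·BA·AA·BA·BA·AA·BA·AA·CBC·CBC·CBC·AA·CBC
    A ↦ CBC
    B ↦ AA
    C ↦ BA

A->CBC, B->AA, C->BA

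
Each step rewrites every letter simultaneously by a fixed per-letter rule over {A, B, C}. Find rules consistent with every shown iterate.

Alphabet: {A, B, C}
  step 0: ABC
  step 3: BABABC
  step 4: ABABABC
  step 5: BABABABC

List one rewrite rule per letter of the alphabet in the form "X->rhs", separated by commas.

A->B, B->A, C->BC

  step 4 ⇒ step 5: ABABABC ⇒ B·A·B·A·B·A·BC
    A ↦ B
    B ↦ A
    C ↦ BC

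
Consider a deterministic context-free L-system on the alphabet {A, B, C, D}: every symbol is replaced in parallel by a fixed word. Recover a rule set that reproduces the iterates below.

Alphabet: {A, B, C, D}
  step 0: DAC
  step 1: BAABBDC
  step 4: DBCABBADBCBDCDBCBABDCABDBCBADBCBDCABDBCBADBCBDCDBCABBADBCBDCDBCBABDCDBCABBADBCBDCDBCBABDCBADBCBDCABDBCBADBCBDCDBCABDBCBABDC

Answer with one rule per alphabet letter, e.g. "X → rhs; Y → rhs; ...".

  step 0 ⇒ step 1: DAC ⇒ BA·AB·BDC
    A ↦ AB
    C ↦ BDC
    D ↦ BA
    B ↦ DBC  (constrained at step 1)

A->AB, B->DBC, C->BDC, D->BA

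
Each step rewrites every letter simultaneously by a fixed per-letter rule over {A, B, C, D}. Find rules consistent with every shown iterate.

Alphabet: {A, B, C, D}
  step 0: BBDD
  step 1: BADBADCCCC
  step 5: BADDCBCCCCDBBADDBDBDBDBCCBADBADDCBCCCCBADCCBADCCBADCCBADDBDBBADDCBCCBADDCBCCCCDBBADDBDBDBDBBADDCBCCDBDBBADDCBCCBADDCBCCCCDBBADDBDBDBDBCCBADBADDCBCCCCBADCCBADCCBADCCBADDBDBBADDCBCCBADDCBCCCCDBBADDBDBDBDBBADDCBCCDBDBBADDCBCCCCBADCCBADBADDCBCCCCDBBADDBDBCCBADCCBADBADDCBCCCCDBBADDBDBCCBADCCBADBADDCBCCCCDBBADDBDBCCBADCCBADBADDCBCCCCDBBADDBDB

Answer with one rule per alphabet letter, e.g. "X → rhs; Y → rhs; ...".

  step 0 ⇒ step 1: BBDD ⇒ BAD·BAD·CC·CC
    B ↦ BAD
    D ↦ CC
    A ↦ DCB  (constrained at step 1)
    C ↦ DB  (constrained at step 1)

A->DCB, B->BAD, C->DB, D->CC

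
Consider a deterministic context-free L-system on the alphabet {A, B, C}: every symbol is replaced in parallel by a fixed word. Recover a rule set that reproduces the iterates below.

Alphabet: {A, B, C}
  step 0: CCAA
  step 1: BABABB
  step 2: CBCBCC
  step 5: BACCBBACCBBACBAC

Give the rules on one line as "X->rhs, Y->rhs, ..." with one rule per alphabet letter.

  step 1 ⇒ step 2: BABABB ⇒ C·B·C·B·C·C
    A ↦ B
    B ↦ C
  step 0 ⇒ step 1: CCAA ⇒ BA·BA·B·B
    C ↦ BA

A->B, B->C, C->BA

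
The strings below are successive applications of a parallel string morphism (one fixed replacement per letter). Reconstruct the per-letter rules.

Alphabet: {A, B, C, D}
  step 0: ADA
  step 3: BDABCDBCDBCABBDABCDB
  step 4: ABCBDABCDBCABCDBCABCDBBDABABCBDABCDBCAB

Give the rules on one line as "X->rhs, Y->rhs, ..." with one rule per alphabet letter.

  step 3 ⇒ step 4: BDABCDBCDBCABBDABCDB ⇒ AB·C·BD·AB·CDB·C·AB·CDB·C·AB·CDB·BD·AB·AB·C·BD·AB·CDB·C·AB
    A ↦ BD
    B ↦ AB
    C ↦ CDB
    D ↦ C

A->BD, B->AB, C->CDB, D->C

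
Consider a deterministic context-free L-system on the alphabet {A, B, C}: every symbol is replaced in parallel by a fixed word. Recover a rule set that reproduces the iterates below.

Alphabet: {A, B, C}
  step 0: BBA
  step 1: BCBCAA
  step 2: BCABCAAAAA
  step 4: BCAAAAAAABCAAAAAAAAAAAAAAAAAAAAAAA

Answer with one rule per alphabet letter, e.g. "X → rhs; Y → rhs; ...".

  step 1 ⇒ step 2: BCBCAA ⇒ BC·A·BC·A·AA·AA
    A ↦ AA
    B ↦ BC
    C ↦ A

A->AA, B->BC, C->A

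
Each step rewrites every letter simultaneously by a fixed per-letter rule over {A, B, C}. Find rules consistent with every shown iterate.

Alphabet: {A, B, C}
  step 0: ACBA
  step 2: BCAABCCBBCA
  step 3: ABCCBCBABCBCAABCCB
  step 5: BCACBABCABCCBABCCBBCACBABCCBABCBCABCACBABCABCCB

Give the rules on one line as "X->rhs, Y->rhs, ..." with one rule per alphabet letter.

  step 2 ⇒ step 3: BCAABCCBBCA ⇒ A·BC·CB·CB·A·BC·BC·A·A·BC·CB
    A ↦ CB
    B ↦ A
    C ↦ BC

A->CB, B->A, C->BC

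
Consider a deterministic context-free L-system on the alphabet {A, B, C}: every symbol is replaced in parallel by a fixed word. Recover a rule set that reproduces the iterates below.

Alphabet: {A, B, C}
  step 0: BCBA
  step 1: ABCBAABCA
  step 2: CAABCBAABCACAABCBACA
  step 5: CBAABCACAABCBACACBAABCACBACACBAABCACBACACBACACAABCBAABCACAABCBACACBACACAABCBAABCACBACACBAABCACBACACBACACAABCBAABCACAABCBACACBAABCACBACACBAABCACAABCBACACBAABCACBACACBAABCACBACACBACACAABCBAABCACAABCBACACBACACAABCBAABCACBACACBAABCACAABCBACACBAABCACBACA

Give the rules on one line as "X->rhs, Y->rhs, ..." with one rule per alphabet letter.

A->CA, B->AB, C->CBA

  step 1 ⇒ step 2: ABCBAABCA ⇒ CA·AB·CBA·AB·CA·CA·AB·CBA·CA
    A ↦ CA
    B ↦ AB
    C ↦ CBA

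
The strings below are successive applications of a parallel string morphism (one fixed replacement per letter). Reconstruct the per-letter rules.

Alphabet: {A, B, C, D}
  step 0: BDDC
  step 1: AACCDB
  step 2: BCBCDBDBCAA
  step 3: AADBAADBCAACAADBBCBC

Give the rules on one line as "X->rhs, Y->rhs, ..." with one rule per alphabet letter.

A->BC, B->AA, C->DB, D->C

  step 2 ⇒ step 3: BCBCDBDBCAA ⇒ AA·DB·AA·DB·C·AA·C·AA·DB·BC·BC
    A ↦ BC
    B ↦ AA
    C ↦ DB
    D ↦ C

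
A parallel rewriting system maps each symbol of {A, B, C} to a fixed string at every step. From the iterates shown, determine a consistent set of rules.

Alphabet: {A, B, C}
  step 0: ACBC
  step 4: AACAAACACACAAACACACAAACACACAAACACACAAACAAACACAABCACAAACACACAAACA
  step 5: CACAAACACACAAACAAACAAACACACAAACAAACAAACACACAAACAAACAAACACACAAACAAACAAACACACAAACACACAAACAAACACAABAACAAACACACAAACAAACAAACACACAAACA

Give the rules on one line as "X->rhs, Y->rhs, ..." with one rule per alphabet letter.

  step 4 ⇒ step 5: AACAAACACACAAACACACAAACACACAAACACACAAACAAACACAABCACAAACACACAAACA ⇒ CA·CA·AA·CA·CA·CA·AA·CA·AA·CA·AA·CA·CA·CA·AA·CA·AA·CA·AA·CA·CA·CA·AA·CA·AA·CA·AA·CA·CA·CA·AA·CA·AA·CA·AA·CA·CA·CA·AA·CA·CA·CA·AA·CA·AA·CA·CA·AB·AA·CA·AA·CA·CA·CA·AA·CA·AA·CA·AA·CA·CA·CA·AA·CA
    A ↦ CA
    B ↦ AB
    C ↦ AA

A->CA, B->AB, C->AA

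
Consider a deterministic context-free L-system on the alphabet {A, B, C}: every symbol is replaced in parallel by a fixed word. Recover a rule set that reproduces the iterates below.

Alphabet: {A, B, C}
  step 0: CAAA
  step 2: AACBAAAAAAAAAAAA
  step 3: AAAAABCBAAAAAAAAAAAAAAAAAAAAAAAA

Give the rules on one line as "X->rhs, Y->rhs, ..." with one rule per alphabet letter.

  step 2 ⇒ step 3: AACBAAAAAAAAAAAA ⇒ AA·AA·AB·CB·AA·AA·AA·AA·AA·AA·AA·AA·AA·AA·AA·AA
    A ↦ AA
    B ↦ CB
    C ↦ AB

A->AA, B->CB, C->AB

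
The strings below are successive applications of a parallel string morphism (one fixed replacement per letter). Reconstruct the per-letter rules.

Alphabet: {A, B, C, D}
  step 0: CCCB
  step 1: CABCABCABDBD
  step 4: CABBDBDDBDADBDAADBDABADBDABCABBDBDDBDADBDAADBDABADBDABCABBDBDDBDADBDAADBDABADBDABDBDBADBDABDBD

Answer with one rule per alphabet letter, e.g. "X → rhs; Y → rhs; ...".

A->B, B->DBD, C->CAB, D->A

  step 0 ⇒ step 1: CCCB ⇒ CAB·CAB·CAB·DBD
    B ↦ DBD
    C ↦ CAB
    A ↦ B  (constrained at step 1)
    D ↦ A  (constrained at step 1)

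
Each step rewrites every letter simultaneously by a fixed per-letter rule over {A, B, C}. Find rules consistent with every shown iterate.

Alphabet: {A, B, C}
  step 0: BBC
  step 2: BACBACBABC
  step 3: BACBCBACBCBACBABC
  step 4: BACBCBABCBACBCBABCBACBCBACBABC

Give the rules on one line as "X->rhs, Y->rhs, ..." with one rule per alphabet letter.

  step 3 ⇒ step 4: BACBCBACBCBACBABC ⇒ BA·C·BC·BA·BC·BA·C·BC·BA·BC·BA·C·BC·BA·C·BA·BC
    A ↦ C
    B ↦ BA
    C ↦ BC

A->C, B->BA, C->BC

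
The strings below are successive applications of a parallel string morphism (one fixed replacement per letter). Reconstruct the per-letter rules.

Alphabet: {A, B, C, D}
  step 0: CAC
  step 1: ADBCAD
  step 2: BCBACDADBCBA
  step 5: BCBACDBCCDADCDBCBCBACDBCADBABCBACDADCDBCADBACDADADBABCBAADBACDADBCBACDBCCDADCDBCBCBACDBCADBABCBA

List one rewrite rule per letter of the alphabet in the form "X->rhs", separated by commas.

  step 1 ⇒ step 2: ADBCAD ⇒ BC·BA·CD·AD·BC·BA
    A ↦ BC
    B ↦ CD
    C ↦ AD
    D ↦ BA

A->BC, B->CD, C->AD, D->BA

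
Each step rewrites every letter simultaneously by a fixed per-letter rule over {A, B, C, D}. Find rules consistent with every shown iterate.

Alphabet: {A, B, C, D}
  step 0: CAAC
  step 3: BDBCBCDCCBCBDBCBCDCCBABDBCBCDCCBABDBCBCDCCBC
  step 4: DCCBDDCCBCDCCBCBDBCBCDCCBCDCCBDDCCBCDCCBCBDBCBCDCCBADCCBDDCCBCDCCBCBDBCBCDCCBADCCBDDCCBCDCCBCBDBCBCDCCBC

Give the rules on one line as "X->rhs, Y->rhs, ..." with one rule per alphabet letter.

  step 3 ⇒ step 4: BDBCBCDCCBCBDBCBCDCCBABDBCBCDCCBABDBCBCDCCBC ⇒ DCC·BD·DCC·BC·DCC·BC·BD·BC·BC·DCC·BC·DCC·BD·DCC·BC·DCC·BC·BD·BC·BC·DCC·BA·DCC·BD·DCC·BC·DCC·BC·BD·BC·BC·DCC·BA·DCC·BD·DCC·BC·DCC·BC·BD·BC·BC·DCC·BC
    A ↦ BA
    B ↦ DCC
    C ↦ BC
    D ↦ BD

A->BA, B->DCC, C->BC, D->BD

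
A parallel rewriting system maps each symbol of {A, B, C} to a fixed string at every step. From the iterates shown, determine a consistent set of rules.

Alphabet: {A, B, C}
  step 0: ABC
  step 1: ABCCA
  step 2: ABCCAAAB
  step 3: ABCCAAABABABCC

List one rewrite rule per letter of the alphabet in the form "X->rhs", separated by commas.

  step 2 ⇒ step 3: ABCCAAAB ⇒ AB·CC·A·A·AB·AB·AB·CC
    A ↦ AB
    B ↦ CC
    C ↦ A

A->AB, B->CC, C->A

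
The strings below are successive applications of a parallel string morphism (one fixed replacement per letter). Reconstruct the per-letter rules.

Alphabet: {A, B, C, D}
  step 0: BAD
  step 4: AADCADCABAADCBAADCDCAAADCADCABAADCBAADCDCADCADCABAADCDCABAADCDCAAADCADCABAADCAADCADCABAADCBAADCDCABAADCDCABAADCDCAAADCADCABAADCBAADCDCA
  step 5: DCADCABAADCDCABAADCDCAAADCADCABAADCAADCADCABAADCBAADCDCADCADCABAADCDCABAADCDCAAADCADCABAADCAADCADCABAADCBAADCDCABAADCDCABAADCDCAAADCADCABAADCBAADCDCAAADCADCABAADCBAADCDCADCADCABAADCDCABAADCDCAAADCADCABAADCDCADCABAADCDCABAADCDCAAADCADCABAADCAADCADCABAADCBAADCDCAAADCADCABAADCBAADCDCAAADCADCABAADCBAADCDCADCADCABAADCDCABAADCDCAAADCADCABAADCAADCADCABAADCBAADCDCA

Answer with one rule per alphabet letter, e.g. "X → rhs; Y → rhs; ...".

A->DCA, B->AA, C->ADC, D->BA

  step 4 ⇒ step 5: AADCADCABAADCBAADCDCAAADCADCABAADCBAADCDCADCADCABAADCDCABAADCDCAAADCADCABAADCAADCADCABAADCBAADCDCABAADCDCABAADCDCAAADCADCABAADCBAADCDCA ⇒ DCA·DCA·BA·ADC·DCA·BA·ADC·DCA·AA·DCA·DCA·BA·ADC·AA·DCA·DCA·BA·ADC·BA·ADC·DCA·DCA·DCA·BA·ADC·DCA·BA·ADC·DCA·AA·DCA·DCA·BA·ADC·AA·DCA·DCA·BA·ADC·BA·ADC·DCA·BA·ADC·DCA·BA·ADC·DCA·AA·DCA·DCA·BA·ADC·BA·ADC·DCA·AA·DCA·DCA·BA·ADC·BA·ADC·DCA·DCA·DCA·BA·ADC·DCA·BA·ADC·DCA·AA·DCA·DCA·BA·ADC·DCA·DCA·BA·ADC·DCA·BA·ADC·DCA·AA·DCA·DCA·BA·ADC·AA·DCA·DCA·BA·ADC·BA·ADC·DCA·AA·DCA·DCA·BA·ADC·BA·ADC·DCA·AA·DCA·DCA·BA·ADC·BA·ADC·DCA·DCA·DCA·BA·ADC·DCA·BA·ADC·DCA·AA·DCA·DCA·BA·ADC·AA·DCA·DCA·BA·ADC·BA·ADC·DCA
    A ↦ DCA
    B ↦ AA
    C ↦ ADC
    D ↦ BA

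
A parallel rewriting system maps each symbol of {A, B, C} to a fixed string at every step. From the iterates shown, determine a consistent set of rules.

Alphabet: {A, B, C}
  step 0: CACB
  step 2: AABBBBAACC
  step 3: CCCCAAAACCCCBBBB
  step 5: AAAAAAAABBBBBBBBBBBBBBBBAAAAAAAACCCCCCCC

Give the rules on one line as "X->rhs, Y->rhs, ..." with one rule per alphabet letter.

A->CC, B->A, C->BB

  step 2 ⇒ step 3: AABBBBAACC ⇒ CC·CC·A·A·A·A·CC·CC·BB·BB
    A ↦ CC
    B ↦ A
    C ↦ BB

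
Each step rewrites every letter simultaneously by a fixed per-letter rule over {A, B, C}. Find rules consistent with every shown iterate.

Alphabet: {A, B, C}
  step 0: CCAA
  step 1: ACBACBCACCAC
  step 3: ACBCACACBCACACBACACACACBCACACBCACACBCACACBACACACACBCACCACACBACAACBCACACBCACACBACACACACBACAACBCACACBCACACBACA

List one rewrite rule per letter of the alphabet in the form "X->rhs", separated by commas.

A->CAC, B->ACA, C->ACB

  step 0 ⇒ step 1: CCAA ⇒ ACB·ACB·CAC·CAC
    A ↦ CAC
    C ↦ ACB
    B ↦ ACA  (constrained at step 1)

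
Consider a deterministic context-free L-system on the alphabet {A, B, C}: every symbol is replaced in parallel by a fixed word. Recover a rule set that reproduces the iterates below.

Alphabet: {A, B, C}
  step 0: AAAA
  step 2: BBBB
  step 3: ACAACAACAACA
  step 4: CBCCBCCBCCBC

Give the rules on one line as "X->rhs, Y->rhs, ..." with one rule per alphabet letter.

A->C, B->ACA, C->B

  step 3 ⇒ step 4: ACAACAACAACA ⇒ C·B·C·C·B·C·C·B·C·C·B·C
    A ↦ C
    C ↦ B
  step 2 ⇒ step 3: BBBB ⇒ ACA·ACA·ACA·ACA
    B ↦ ACA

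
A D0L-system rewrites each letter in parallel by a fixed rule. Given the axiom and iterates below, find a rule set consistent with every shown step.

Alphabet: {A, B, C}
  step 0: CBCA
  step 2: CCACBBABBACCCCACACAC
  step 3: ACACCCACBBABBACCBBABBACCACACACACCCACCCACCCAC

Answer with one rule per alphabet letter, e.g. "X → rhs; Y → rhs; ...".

A->CC, B->BBA, C->AC

  step 2 ⇒ step 3: CCACBBABBACCCCACACAC ⇒ AC·AC·CC·AC·BBA·BBA·CC·BBA·BBA·CC·AC·AC·AC·AC·CC·AC·CC·AC·CC·AC
    A ↦ CC
    B ↦ BBA
    C ↦ AC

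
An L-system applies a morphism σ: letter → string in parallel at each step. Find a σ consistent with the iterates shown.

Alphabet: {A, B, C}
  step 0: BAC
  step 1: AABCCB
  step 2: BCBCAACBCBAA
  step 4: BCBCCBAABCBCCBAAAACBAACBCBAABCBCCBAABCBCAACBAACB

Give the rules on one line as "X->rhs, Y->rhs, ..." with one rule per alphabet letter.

  step 1 ⇒ step 2: AABCCB ⇒ BC·BC·AA·CB·CB·AA
    A ↦ BC
    B ↦ AA
    C ↦ CB

A->BC, B->AA, C->CB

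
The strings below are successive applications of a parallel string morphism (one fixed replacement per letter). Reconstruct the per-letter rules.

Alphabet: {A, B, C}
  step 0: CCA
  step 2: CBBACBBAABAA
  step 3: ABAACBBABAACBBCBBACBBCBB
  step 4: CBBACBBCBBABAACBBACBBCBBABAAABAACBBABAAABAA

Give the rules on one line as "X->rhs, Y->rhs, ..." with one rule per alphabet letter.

  step 3 ⇒ step 4: ABAACBBABAACBBCBBACBBCBB ⇒ CBB·A·CBB·CBB·AB·A·A·CBB·A·CBB·CBB·AB·A·A·AB·A·A·CBB·AB·A·A·AB·A·A
    A ↦ CBB
    B ↦ A
    C ↦ AB

A->CBB, B->A, C->AB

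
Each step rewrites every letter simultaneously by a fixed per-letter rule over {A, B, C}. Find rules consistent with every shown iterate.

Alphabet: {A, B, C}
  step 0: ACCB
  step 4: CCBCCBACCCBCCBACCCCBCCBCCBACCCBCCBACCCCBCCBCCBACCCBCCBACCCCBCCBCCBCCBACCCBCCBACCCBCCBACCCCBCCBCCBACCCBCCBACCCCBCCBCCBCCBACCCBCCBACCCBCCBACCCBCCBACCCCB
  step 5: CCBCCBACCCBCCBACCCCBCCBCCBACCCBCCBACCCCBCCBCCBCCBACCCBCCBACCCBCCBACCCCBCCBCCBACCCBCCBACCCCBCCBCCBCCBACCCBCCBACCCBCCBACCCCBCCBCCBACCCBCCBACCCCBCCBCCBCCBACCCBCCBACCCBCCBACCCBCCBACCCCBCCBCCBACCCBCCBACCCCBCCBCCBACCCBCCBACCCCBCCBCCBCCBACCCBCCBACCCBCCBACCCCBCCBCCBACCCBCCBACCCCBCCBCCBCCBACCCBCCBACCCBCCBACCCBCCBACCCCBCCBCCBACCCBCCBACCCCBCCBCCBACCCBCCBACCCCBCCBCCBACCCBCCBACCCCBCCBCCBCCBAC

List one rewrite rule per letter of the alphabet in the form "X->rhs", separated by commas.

A->C, B->AC, C->CCB

  step 4 ⇒ step 5: CCBCCBACCCBCCBACCCCBCCBCCBACCCBCCBACCCCBCCBCCBACCCBCCBACCCCBCCBCCBCCBACCCBCCBACCCBCCBACCCCBCCBCCBACCCBCCBACCCCBCCBCCBCCBACCCBCCBACCCBCCBACCCBCCBACCCCB ⇒ CCB·CCB·AC·CCB·CCB·AC·C·CCB·CCB·CCB·AC·CCB·CCB·AC·C·CCB·CCB·CCB·CCB·AC·CCB·CCB·AC·CCB·CCB·AC·C·CCB·CCB·CCB·AC·CCB·CCB·AC·C·CCB·CCB·CCB·CCB·AC·CCB·CCB·AC·CCB·CCB·AC·C·CCB·CCB·CCB·AC·CCB·CCB·AC·C·CCB·CCB·CCB·CCB·AC·CCB·CCB·AC·CCB·CCB·AC·CCB·CCB·AC·C·CCB·CCB·CCB·AC·CCB·CCB·AC·C·CCB·CCB·CCB·AC·CCB·CCB·AC·C·CCB·CCB·CCB·CCB·AC·CCB·CCB·AC·CCB·CCB·AC·C·CCB·CCB·CCB·AC·CCB·CCB·AC·C·CCB·CCB·CCB·CCB·AC·CCB·CCB·AC·CCB·CCB·AC·CCB·CCB·AC·C·CCB·CCB·CCB·AC·CCB·CCB·AC·C·CCB·CCB·CCB·AC·CCB·CCB·AC·C·CCB·CCB·CCB·AC·CCB·CCB·AC·C·CCB·CCB·CCB·CCB·AC
    A ↦ C
    B ↦ AC
    C ↦ CCB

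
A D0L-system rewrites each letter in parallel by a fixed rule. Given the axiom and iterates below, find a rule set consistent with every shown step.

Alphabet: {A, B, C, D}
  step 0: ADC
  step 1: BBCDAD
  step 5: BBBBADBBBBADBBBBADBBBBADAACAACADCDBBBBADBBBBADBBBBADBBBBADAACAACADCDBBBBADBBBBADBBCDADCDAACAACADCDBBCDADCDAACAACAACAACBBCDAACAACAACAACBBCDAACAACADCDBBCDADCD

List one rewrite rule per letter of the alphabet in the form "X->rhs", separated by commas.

A->BB, B->AAC, C->AD, D->CD

  step 0 ⇒ step 1: ADC ⇒ BB·CD·AD
    A ↦ BB
    C ↦ AD
    D ↦ CD
    B ↦ AAC  (constrained at step 1)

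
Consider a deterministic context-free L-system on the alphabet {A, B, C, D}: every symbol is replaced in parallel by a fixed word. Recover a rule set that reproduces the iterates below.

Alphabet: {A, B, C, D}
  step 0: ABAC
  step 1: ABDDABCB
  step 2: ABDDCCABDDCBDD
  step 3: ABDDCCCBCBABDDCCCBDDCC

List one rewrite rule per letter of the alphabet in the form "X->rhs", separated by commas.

  step 2 ⇒ step 3: ABDDCCABDDCBDD ⇒ AB·DD·C·C·CB·CB·AB·DD·C·C·CB·DD·C·C
    A ↦ AB
    B ↦ DD
    C ↦ CB
    D ↦ C

A->AB, B->DD, C->CB, D->C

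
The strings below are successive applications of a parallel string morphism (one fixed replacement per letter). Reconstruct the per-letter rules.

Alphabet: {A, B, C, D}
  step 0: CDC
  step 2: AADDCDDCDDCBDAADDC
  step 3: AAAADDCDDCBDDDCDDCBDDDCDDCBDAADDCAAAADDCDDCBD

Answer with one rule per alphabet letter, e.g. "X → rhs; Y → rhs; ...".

A->AA, B->AA, C->BD, D->DDC

  step 2 ⇒ step 3: AADDCDDCDDCBDAADDC ⇒ AA·AA·DDC·DDC·BD·DDC·DDC·BD·DDC·DDC·BD·AA·DDC·AA·AA·DDC·DDC·BD
    A ↦ AA
    B ↦ AA
    C ↦ BD
    D ↦ DDC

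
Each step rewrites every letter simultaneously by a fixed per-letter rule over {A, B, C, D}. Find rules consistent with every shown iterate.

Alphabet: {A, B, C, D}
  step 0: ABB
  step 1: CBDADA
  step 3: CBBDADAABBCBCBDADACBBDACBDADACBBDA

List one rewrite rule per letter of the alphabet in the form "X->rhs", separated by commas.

  step 0 ⇒ step 1: ABB ⇒ CB·DA·DA
    A ↦ CB
    B ↦ DA
    C ↦ CBB  (constrained at step 1)
    D ↦ ABB  (constrained at step 1)

A->CB, B->DA, C->CBB, D->ABB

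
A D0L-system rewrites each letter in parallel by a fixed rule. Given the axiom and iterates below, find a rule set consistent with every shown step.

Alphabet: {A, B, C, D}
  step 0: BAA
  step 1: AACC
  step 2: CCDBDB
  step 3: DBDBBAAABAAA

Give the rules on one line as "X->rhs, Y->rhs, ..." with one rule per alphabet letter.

  step 2 ⇒ step 3: CCDBDB ⇒ DB·DB·BA·AA·BA·AA
    B ↦ AA
    C ↦ DB
    D ↦ BA
  step 0 ⇒ step 1: BAA ⇒ AA·C·C
    A ↦ C

A->C, B->AA, C->DB, D->BA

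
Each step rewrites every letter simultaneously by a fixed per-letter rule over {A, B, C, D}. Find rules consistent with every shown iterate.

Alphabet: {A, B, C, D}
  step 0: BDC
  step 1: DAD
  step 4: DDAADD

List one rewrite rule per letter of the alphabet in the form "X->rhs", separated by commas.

A->BC, B->D, C->D, D->A

  step 0 ⇒ step 1: BDC ⇒ D·A·D
    B ↦ D
    C ↦ D
    D ↦ A
    A ↦ BC  (constrained at step 1)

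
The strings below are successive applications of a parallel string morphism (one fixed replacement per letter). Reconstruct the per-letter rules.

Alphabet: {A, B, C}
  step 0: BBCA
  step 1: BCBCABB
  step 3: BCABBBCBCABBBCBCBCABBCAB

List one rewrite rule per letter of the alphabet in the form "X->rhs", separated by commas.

  step 0 ⇒ step 1: BBCA ⇒ BC·BC·AB·B
    A ↦ B
    B ↦ BC
    C ↦ AB

A->B, B->BC, C->AB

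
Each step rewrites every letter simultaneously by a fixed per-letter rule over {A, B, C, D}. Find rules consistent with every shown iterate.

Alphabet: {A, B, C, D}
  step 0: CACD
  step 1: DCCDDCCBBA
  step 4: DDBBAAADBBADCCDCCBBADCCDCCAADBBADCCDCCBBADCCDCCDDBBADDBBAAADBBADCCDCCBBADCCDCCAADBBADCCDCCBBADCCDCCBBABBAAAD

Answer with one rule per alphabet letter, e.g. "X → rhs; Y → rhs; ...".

A->D, B->A, C->DCC, D->BBA

  step 0 ⇒ step 1: CACD ⇒ DCC·D·DCC·BBA
    A ↦ D
    C ↦ DCC
    D ↦ BBA
    B ↦ A  (constrained at step 1)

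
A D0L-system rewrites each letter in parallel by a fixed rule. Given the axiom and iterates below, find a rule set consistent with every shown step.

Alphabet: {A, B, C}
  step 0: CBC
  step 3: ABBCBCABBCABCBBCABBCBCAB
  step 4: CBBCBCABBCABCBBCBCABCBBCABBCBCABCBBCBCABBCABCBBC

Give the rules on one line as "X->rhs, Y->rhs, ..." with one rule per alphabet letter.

  step 3 ⇒ step 4: ABBCBCABBCABCBBCABBCBCAB ⇒ CB·BC·BC·AB·BC·AB·CB·BC·BC·AB·CB·BC·AB·BC·BC·AB·CB·BC·BC·AB·BC·AB·CB·BC
    A ↦ CB
    B ↦ BC
    C ↦ AB

A->CB, B->BC, C->AB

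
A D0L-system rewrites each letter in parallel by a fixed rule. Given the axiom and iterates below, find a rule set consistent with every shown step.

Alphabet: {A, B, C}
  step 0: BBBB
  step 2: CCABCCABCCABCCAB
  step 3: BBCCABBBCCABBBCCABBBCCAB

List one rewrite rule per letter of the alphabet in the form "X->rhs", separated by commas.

  step 2 ⇒ step 3: CCABCCABCCABCCAB ⇒ B·B·CC·AB·B·B·CC·AB·B·B·CC·AB·B·B·CC·AB
    A ↦ CC
    B ↦ AB
    C ↦ B

A->CC, B->AB, C->B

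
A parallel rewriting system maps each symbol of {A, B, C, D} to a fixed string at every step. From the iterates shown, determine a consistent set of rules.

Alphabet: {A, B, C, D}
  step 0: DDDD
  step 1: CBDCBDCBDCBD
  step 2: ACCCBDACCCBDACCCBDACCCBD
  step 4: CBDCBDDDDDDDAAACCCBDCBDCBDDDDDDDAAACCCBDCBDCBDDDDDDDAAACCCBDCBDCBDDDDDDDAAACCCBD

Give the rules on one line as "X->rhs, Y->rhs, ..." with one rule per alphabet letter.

A->DD, B->CC, C->A, D->CBD

  step 1 ⇒ step 2: CBDCBDCBDCBD ⇒ A·CC·CBD·A·CC·CBD·A·CC·CBD·A·CC·CBD
    B ↦ CC
    C ↦ A
    D ↦ CBD
    A ↦ DD  (constrained at step 2)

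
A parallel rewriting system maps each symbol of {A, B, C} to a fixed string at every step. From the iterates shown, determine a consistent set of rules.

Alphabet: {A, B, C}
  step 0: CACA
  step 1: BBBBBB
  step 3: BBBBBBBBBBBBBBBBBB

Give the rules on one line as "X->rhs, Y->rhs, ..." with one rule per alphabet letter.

  step 0 ⇒ step 1: CACA ⇒ BB·B·BB·B
    A ↦ B
    C ↦ BB
    B ↦ AC  (constrained at step 1)

A->B, B->AC, C->BB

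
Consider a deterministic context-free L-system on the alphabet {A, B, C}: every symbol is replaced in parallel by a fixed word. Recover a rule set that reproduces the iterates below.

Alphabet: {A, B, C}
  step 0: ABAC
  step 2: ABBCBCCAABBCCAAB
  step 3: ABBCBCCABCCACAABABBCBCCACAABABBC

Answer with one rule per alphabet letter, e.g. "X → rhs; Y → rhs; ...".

A->AB, B->BC, C->CA

  step 2 ⇒ step 3: ABBCBCCAABBCCAAB ⇒ AB·BC·BC·CA·BC·CA·CA·AB·AB·BC·BC·CA·CA·AB·AB·BC
    A ↦ AB
    B ↦ BC
    C ↦ CA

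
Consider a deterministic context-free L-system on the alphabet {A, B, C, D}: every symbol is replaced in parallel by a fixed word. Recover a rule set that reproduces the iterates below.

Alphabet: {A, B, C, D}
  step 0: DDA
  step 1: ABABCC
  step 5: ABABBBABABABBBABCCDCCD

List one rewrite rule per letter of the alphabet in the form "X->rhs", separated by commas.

A->CC, B->D, C->B, D->AB

  step 0 ⇒ step 1: DDA ⇒ AB·AB·CC
    A ↦ CC
    D ↦ AB
    B ↦ D  (constrained at step 1)
    C ↦ B  (constrained at step 1)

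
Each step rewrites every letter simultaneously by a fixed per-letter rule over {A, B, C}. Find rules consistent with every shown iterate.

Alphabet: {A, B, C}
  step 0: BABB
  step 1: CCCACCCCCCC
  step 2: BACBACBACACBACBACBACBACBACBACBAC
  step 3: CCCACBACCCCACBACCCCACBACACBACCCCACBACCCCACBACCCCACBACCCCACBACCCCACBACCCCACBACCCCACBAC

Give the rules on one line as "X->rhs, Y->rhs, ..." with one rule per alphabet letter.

A->AC, B->CCC, C->BAC

  step 2 ⇒ step 3: BACBACBACACBACBACBACBACBACBACBAC ⇒ CCC·AC·BAC·CCC·AC·BAC·CCC·AC·BAC·AC·BAC·CCC·AC·BAC·CCC·AC·BAC·CCC·AC·BAC·CCC·AC·BAC·CCC·AC·BAC·CCC·AC·BAC·CCC·AC·BAC
    A ↦ AC
    B ↦ CCC
    C ↦ BAC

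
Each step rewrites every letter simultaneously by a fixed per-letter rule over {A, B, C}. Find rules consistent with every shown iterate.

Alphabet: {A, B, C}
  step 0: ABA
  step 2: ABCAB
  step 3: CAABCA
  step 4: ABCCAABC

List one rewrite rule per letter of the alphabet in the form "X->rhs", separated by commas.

A->C, B->A, C->AB

  step 3 ⇒ step 4: CAABCA ⇒ AB·C·C·A·AB·C
    A ↦ C
    B ↦ A
    C ↦ AB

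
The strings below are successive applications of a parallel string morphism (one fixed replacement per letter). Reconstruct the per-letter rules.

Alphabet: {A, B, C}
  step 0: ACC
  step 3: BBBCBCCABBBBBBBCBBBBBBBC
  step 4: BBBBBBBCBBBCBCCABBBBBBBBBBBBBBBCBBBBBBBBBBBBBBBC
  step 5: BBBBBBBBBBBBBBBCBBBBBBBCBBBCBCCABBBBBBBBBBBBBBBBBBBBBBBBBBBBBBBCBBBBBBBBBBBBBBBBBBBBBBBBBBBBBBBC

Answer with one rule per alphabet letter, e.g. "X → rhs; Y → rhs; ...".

A->CA, B->BB, C->BC

  step 4 ⇒ step 5: BBBBBBBCBBBCBCCABBBBBBBBBBBBBBBCBBBBBBBBBBBBBBBC ⇒ BB·BB·BB·BB·BB·BB·BB·BC·BB·BB·BB·BC·BB·BC·BC·CA·BB·BB·BB·BB·BB·BB·BB·BB·BB·BB·BB·BB·BB·BB·BB·BC·BB·BB·BB·BB·BB·BB·BB·BB·BB·BB·BB·BB·BB·BB·BB·BC
    A ↦ CA
    B ↦ BB
    C ↦ BC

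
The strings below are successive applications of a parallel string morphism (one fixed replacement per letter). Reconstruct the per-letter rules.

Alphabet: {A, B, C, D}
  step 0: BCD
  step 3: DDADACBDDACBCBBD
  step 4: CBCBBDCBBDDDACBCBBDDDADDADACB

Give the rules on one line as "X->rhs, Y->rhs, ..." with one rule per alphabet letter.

A->BD, B->DA, C->D, D->CB

  step 3 ⇒ step 4: DDADACBDDACBCBBD ⇒ CB·CB·BD·CB·BD·D·DA·CB·CB·BD·D·DA·D·DA·DA·CB
    A ↦ BD
    B ↦ DA
    C ↦ D
    D ↦ CB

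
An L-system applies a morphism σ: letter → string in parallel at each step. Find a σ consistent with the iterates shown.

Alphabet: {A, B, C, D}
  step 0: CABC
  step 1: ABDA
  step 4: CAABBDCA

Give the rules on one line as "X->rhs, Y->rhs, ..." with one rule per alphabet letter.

A->B, B->D, C->A, D->CA

  step 0 ⇒ step 1: CABC ⇒ A·B·D·A
    A ↦ B
    B ↦ D
    C ↦ A
    D ↦ CA  (constrained at step 1)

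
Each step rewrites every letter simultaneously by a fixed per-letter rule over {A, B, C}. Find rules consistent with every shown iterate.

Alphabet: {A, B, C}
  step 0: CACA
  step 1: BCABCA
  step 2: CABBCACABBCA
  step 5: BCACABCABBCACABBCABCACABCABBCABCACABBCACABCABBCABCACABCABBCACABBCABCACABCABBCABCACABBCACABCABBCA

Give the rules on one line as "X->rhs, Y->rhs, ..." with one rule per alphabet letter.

A->CA, B->CAB, C->B

  step 1 ⇒ step 2: BCABCA ⇒ CAB·B·CA·CAB·B·CA
    A ↦ CA
    B ↦ CAB
    C ↦ B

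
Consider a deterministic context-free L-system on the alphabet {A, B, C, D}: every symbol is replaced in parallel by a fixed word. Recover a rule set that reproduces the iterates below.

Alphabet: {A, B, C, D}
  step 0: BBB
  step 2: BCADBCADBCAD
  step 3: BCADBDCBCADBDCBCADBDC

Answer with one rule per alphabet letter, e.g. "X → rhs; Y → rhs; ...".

  step 2 ⇒ step 3: BCADBCADBCAD ⇒ BC·AD·BD·C·BC·AD·BD·C·BC·AD·BD·C
    A ↦ BD
    B ↦ BC
    C ↦ AD
    D ↦ C

A->BD, B->BC, C->AD, D->C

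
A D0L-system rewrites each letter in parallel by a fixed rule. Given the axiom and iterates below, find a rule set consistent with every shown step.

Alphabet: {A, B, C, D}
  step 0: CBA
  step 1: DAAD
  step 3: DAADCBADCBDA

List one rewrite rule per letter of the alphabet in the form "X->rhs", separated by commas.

A->AD, B->A, C->D, D->CB

  step 0 ⇒ step 1: CBA ⇒ D·A·AD
    A ↦ AD
    B ↦ A
    C ↦ D
    D ↦ CB  (constrained at step 1)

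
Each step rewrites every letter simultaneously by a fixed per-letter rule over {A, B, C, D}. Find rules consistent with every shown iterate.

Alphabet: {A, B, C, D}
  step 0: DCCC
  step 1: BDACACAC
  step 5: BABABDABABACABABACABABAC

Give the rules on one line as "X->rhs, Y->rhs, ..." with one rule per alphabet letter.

  step 0 ⇒ step 1: DCCC ⇒ BD·AC·AC·AC
    C ↦ AC
    D ↦ BD
    A ↦ B  (constrained at step 1)
    B ↦ A  (constrained at step 1)

A->B, B->A, C->AC, D->BD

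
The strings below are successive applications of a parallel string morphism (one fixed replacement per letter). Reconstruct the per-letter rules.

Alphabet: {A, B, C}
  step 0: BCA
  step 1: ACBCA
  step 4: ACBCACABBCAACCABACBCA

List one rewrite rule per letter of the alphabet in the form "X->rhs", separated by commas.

  step 0 ⇒ step 1: BCA ⇒ AC·B·CA
    A ↦ CA
    B ↦ AC
    C ↦ B

A->CA, B->AC, C->B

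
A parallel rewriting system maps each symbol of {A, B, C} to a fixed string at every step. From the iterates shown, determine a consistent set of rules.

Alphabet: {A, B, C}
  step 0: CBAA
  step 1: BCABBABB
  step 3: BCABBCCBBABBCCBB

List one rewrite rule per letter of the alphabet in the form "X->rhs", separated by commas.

A->ABB, B->C, C->B

  step 0 ⇒ step 1: CBAA ⇒ B·C·ABB·ABB
    A ↦ ABB
    B ↦ C
    C ↦ B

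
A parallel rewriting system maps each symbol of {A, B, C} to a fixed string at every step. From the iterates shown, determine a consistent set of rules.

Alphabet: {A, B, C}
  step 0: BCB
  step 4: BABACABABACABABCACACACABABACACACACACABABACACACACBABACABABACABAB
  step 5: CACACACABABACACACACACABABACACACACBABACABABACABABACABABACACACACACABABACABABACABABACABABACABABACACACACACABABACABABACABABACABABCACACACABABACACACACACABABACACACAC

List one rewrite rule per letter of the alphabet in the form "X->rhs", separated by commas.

A->ACA, B->C, C->BAB

  step 4 ⇒ step 5: BABACABABACABABCACACACABABACACACACACABABACACACACBABACABABACABAB ⇒ C·ACA·C·ACA·BAB·ACA·C·ACA·C·ACA·BAB·ACA·C·ACA·C·BAB·ACA·BAB·ACA·BAB·ACA·BAB·ACA·C·ACA·C·ACA·BAB·ACA·BAB·ACA·BAB·ACA·BAB·ACA·BAB·ACA·C·ACA·C·ACA·BAB·ACA·BAB·ACA·BAB·ACA·BAB·C·ACA·C·ACA·BAB·ACA·C·ACA·C·ACA·BAB·ACA·C·ACA·C
    A ↦ ACA
    B ↦ C
    C ↦ BAB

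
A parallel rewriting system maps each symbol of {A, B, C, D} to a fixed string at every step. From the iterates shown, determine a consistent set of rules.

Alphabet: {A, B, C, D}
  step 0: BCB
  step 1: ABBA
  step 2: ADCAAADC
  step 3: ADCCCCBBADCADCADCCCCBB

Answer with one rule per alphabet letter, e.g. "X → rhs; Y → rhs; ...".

  step 2 ⇒ step 3: ADCAAADC ⇒ ADC·CCC·BB·ADC·ADC·ADC·CCC·BB
    A ↦ ADC
    C ↦ BB
    D ↦ CCC
  step 0 ⇒ step 1: BCB ⇒ A·BB·A
    B ↦ A

A->ADC, B->A, C->BB, D->CCC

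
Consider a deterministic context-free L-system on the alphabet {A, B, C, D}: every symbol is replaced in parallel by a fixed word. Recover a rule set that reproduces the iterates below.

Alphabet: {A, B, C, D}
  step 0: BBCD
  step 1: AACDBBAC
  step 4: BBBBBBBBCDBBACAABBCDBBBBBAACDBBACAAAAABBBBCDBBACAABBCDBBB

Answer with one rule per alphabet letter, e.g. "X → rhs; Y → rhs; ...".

  step 0 ⇒ step 1: BBCD ⇒ A·A·CDB·BAC
    B ↦ A
    C ↦ CDB
    D ↦ BAC
    A ↦ BB  (constrained at step 1)

A->BB, B->A, C->CDB, D->BAC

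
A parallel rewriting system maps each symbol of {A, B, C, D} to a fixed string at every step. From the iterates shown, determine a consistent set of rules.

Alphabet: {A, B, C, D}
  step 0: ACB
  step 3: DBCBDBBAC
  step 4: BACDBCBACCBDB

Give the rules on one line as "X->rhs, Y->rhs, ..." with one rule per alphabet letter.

A->B, B->C, C->DB, D->BA

  step 3 ⇒ step 4: DBCBDBBAC ⇒ BA·C·DB·C·BA·C·C·B·DB
    A ↦ B
    B ↦ C
    C ↦ DB
    D ↦ BA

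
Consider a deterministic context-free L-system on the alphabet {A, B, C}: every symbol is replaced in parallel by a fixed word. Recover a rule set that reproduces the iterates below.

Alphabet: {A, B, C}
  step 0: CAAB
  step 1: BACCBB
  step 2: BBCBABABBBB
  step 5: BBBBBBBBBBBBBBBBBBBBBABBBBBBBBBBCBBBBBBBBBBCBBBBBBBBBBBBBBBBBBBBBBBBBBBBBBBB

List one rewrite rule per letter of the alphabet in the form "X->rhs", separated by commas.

  step 1 ⇒ step 2: BACCBB ⇒ BB·C·BA·BA·BB·BB
    A ↦ C
    B ↦ BB
    C ↦ BA

A->C, B->BB, C->BA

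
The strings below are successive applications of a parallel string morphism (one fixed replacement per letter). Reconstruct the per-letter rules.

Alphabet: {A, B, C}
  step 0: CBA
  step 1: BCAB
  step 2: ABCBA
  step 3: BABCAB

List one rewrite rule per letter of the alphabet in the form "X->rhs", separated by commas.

A->B, B->A, C->BC

  step 2 ⇒ step 3: ABCBA ⇒ B·A·BC·A·B
    A ↦ B
    B ↦ A
    C ↦ BC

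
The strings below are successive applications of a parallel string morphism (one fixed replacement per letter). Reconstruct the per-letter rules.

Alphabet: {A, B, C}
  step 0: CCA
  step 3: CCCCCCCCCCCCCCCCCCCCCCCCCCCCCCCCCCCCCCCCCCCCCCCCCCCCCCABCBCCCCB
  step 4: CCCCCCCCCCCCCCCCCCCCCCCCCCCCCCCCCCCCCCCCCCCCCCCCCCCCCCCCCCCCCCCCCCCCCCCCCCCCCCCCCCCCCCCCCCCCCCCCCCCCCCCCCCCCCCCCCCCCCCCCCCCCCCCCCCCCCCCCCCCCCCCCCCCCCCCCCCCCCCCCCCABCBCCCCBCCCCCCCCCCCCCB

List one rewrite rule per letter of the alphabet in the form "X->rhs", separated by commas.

  step 3 ⇒ step 4: CCCCCCCCCCCCCCCCCCCCCCCCCCCCCCCCCCCCCCCCCCCCCCCCCCCCCCABCBCCCCB ⇒ CCC·CCC·CCC·CCC·CCC·CCC·CCC·CCC·CCC·CCC·CCC·CCC·CCC·CCC·CCC·CCC·CCC·CCC·CCC·CCC·CCC·CCC·CCC·CCC·CCC·CCC·CCC·CCC·CCC·CCC·CCC·CCC·CCC·CCC·CCC·CCC·CCC·CCC·CCC·CCC·CCC·CCC·CCC·CCC·CCC·CCC·CCC·CCC·CCC·CCC·CCC·CCC·CCC·CCC·AB·CB·CCC·CB·CCC·CCC·CCC·CCC·CB
    A ↦ AB
    B ↦ CB
    C ↦ CCC

A->AB, B->CB, C->CCC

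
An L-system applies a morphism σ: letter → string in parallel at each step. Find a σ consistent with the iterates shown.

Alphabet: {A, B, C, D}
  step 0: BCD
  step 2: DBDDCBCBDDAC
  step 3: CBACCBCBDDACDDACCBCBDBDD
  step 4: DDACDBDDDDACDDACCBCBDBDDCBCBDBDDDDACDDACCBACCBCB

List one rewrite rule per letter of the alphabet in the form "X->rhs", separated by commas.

  step 3 ⇒ step 4: CBACCBCBDDACDDACCBCBDBDD ⇒ DD·AC·DB·DD·DD·AC·DD·AC·CB·CB·DB·DD·CB·CB·DB·DD·DD·AC·DD·AC·CB·AC·CB·CB
    A ↦ DB
    B ↦ AC
    C ↦ DD
    D ↦ CB

A->DB, B->AC, C->DD, D->CB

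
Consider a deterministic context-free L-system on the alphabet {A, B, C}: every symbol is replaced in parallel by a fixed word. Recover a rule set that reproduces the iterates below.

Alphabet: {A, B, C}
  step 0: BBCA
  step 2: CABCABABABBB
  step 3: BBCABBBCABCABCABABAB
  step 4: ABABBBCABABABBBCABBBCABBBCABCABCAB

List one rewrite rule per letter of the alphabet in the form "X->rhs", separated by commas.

A->C, B->AB, C->BB

  step 3 ⇒ step 4: BBCABBBCABCABCABABAB ⇒ AB·AB·BB·C·AB·AB·AB·BB·C·AB·BB·C·AB·BB·C·AB·C·AB·C·AB
    A ↦ C
    B ↦ AB
    C ↦ BB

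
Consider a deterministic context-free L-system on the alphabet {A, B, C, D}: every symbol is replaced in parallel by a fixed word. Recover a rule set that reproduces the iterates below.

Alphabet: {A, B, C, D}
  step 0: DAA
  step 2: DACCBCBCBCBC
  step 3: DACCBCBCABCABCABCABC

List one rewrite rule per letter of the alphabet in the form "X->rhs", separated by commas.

A->CC, B->A, C->BC, D->DA

  step 2 ⇒ step 3: DACCBCBCBCBC ⇒ DA·CC·BC·BC·A·BC·A·BC·A·BC·A·BC
    A ↦ CC
    B ↦ A
    C ↦ BC
    D ↦ DA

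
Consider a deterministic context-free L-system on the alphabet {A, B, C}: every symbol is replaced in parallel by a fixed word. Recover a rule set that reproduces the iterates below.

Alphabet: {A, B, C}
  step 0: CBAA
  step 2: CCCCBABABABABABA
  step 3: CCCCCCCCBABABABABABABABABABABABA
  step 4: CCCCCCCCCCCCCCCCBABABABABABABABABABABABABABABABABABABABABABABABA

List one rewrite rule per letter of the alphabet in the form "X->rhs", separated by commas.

A->BA, B->BA, C->CC

  step 3 ⇒ step 4: CCCCCCCCBABABABABABABABABABABABA ⇒ CC·CC·CC·CC·CC·CC·CC·CC·BA·BA·BA·BA·BA·BA·BA·BA·BA·BA·BA·BA·BA·BA·BA·BA·BA·BA·BA·BA·BA·BA·BA·BA
    A ↦ BA
    B ↦ BA
    C ↦ CC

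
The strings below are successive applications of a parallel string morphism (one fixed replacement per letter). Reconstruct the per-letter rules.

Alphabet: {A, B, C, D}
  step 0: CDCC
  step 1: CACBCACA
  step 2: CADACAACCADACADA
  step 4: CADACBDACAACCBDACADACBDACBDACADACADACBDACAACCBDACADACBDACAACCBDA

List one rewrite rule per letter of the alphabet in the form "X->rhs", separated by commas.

  step 1 ⇒ step 2: CACBCACA ⇒ CA·DA·CA·AC·CA·DA·CA·DA
    A ↦ DA
    B ↦ AC
    C ↦ CA
  step 0 ⇒ step 1: CDCC ⇒ CA·CB·CA·CA
    D ↦ CB

A->DA, B->AC, C->CA, D->CB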